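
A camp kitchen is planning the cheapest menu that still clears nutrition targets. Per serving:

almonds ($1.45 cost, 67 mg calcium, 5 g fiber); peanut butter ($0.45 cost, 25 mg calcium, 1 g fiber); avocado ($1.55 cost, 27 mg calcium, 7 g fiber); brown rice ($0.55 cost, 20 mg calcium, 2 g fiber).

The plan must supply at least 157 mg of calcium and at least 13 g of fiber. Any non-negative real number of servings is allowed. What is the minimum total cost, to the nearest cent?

An LP optimum is at a vertex; with two nutrient constraints at most two foods are used. Check each candidate.
almonds only: max(157/67, 13/5) = 2.6 servings → $3.77.
peanut butter only: max(157/25, 13/1) = 13 servings → $5.85.
avocado only: max(157/27, 13/7) = 5.815 servings → $9.01.
brown rice only: max(157/20, 13/2) = 7.85 servings → $4.32.
almonds + peanut butter with both targets exact would need a negative amount; discard.
almonds + avocado with both tight: 2.24 servings and 0.2575 servings → $3.65.
almonds + brown rice with both tight: 1.588 servings and 2.529 servings → $3.69.
peanut butter + avocado with both tight: 5.054 servings and 1.135 servings → $4.03.
peanut butter + brown rice with both tight: 1.8 servings and 5.6 servings → $3.89.
avocado + brown rice: the both-tight solution has a negative serving — not a feasible corner.
So the least-cost plan costs $3.65.

$3.65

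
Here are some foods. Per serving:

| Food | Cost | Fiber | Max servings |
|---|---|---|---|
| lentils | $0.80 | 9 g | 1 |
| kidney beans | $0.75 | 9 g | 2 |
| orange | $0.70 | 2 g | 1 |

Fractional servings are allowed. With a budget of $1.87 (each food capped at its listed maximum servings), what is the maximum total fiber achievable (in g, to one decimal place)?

Fiber per dollar: kidney beans 12, lentils 11.25, orange 2.857.
Take 2 servings of kidney beans: spends $1.50, +18.0 g fiber (running total 18.0 g).
Take 0.4625 servings of lentils: spends $0.37, +4.2 g fiber (running total 22.2 g).
Filling greedily by fiber-per-dollar is optimal for one linear limit, giving 22.2 g.

22.2 g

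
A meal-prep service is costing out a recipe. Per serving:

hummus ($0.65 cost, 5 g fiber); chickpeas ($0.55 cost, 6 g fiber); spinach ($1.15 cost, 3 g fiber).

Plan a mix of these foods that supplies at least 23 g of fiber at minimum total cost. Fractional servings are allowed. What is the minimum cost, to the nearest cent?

$2.11

Cost per g of fiber: chickpeas $0.0917, hummus $0.1300, spinach $0.3833.
With no serving limits, use only chickpeas: 23 g / 6 g = 3.833 servings × $0.55 = $2.11.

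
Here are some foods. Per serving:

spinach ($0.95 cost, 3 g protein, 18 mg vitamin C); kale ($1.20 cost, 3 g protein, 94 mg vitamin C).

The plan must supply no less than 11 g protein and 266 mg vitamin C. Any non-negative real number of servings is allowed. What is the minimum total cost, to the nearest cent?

$4.14

For a min-cost LP with two ≥-constraints, a basic feasible solution has at most two positive variables.
spinach only: max(11/3, 266/18) = 14.78 servings → $14.04.
kale only: max(11/3, 266/94) = 3.667 servings → $4.40.
spinach + kale with both tight: 1.035 servings and 2.632 servings → $4.14.
The minimum over all feasible corners is $4.14.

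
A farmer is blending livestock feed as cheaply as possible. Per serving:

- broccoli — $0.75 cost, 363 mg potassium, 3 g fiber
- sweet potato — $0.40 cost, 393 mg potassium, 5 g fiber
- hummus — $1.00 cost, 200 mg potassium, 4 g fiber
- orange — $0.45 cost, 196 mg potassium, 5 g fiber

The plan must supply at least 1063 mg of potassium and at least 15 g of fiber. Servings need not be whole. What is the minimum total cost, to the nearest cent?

$1.20

Two binding constraints pin down two serving amounts, so the optimal mix uses at most two foods. The candidates are each food alone (scaled to the tighter of potassium/fiber) and each pair with both constraints tight.
broccoli only: max(1063/363, 15/3) = 5 servings → $3.75.
sweet potato only: max(1063/393, 15/5) = 3 servings → $1.20.
hummus only: max(1063/200, 15/4) = 5.315 servings → $5.32.
orange only: max(1063/196, 15/5) = 5.423 servings → $2.44.
broccoli + sweet potato: intersection lies outside the first quadrant.
broccoli + hummus with both tight: 1.469 servings and 2.648 servings → $3.75.
broccoli + orange with both tight: 1.936 servings and 1.839 servings → $2.28.
sweet potato + hummus with both tight: 2.189 servings and 1.014 servings → $1.89.
sweet potato + orange with both tight: 2.411 servings and 0.5888 servings → $1.23.
hummus + orange: the both-tight solution has a negative serving — not a feasible corner.
The minimum over all feasible corners is $1.20.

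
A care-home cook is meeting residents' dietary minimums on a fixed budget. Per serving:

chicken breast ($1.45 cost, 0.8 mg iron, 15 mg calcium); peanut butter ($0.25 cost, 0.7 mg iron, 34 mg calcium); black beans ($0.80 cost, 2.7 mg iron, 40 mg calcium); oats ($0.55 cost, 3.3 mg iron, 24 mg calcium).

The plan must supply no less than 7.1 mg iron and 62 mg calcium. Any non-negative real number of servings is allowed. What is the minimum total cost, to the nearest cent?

$1.23

With two linear requirements the optimum uses one or two foods; enumerate the corners.
chicken breast only: max(7.1/0.8, 62/15) = 8.875 servings → $12.87.
peanut butter only: max(7.1/0.7, 62/34) = 10.14 servings → $2.54.
black beans only: max(7.1/2.7, 62/40) = 2.63 servings → $2.10.
oats only: max(7.1/3.3, 62/24) = 2.583 servings → $1.42.
chicken breast + peanut butter: intersection lies outside the first quadrant.
chicken breast + black beans with both targets exact would need a negative amount; discard.
chicken breast + oats with both tight: 1.129 servings and 1.878 servings → $2.67.
peanut butter + black beans: intersection lies outside the first quadrant.
peanut butter + oats with both tight: 0.3585 servings and 2.075 servings → $1.23.
black beans + oats with both tight: 0.5089 servings and 1.735 servings → $1.36.
So the least-cost plan costs $1.23.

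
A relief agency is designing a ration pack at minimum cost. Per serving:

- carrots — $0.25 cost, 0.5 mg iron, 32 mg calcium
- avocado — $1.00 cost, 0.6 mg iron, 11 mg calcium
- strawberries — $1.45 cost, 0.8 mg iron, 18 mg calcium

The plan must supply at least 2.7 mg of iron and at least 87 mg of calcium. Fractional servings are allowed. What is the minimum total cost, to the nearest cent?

$1.35

With two linear requirements the optimum uses one or two foods; enumerate the corners.
carrots only: max(2.7/0.5, 87/32) = 5.4 servings → $1.35.
avocado only: max(2.7/0.6, 87/11) = 7.909 servings → $7.91.
strawberries only: max(2.7/0.8, 87/18) = 4.833 servings → $7.01.
carrots + avocado with both tight: 1.642 servings and 3.131 servings → $3.54.
carrots + strawberries with both tight: 1.265 servings and 2.584 servings → $4.06.
avocado + strawberries: the both-tight solution has a negative serving — not a feasible corner.
Cheapest feasible corner: $1.35.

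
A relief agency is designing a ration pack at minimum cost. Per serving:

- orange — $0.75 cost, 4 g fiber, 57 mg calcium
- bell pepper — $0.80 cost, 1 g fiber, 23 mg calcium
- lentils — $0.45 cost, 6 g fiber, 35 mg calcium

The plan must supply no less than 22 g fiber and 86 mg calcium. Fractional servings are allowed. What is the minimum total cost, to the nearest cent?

Compare the cost at each extreme point of the feasible region.
orange only: max(22/4, 86/57) = 5.5 servings → $4.12.
bell pepper only: max(22/1, 86/23) = 22 servings → $17.60.
lentils only: max(22/6, 86/35) = 3.667 servings → $1.65.
orange + bell pepper: the both-tight solution has a negative serving — not a feasible corner.
orange + lentils: the both-tight solution has a negative serving — not a feasible corner.
bell pepper + lentils: intersection lies outside the first quadrant.
Cheapest feasible corner: $1.65.

$1.65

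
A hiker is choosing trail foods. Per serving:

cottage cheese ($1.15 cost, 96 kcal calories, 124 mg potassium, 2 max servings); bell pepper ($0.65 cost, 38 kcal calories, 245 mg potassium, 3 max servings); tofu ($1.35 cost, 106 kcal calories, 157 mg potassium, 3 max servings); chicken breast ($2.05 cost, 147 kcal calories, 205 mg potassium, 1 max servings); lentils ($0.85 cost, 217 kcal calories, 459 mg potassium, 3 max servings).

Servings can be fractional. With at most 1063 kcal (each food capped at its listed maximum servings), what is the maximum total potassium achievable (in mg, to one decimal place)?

2553.4 mg

Potassium per kcal: bell pepper 6.447, lentils 2.115, tofu 1.481, chicken breast 1.395, cottage cheese 1.292.
Take 3 servings of bell pepper: uses 114 kcal, +735.0 mg potassium (running total 735.0 mg).
Take 3 servings of lentils: uses 651 kcal, +1377.0 mg potassium (running total 2112.0 mg).
Take 2.811 servings of tofu: uses 298 kcal, +441.4 mg potassium (running total 2553.4 mg).
Greedy by best ratio exhausts the calories allowance optimally: 2553.4 mg.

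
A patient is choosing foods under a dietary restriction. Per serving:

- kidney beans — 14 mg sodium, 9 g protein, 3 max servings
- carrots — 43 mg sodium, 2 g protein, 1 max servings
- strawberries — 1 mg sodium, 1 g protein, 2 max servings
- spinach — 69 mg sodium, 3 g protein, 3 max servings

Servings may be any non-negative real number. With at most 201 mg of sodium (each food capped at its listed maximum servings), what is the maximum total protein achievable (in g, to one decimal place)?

Protein per mg sodium: strawberries 1, kidney beans 0.6429, carrots 0.04651, spinach 0.04348.
Take 2 servings of strawberries: uses 2 mg sodium, +2.0 g protein (running total 2.0 g).
Take 3 servings of kidney beans: uses 42 mg sodium, +27.0 g protein (running total 29.0 g).
Take 1 serving of carrots: uses 43 mg sodium, +2.0 g protein (running total 31.0 g).
Take 1.652 servings of spinach: uses 114 mg sodium, +5.0 g protein (running total 36.0 g).
Filling greedily by protein-per-mg sodium is optimal for one linear limit, giving 36.0 g.

36.0 g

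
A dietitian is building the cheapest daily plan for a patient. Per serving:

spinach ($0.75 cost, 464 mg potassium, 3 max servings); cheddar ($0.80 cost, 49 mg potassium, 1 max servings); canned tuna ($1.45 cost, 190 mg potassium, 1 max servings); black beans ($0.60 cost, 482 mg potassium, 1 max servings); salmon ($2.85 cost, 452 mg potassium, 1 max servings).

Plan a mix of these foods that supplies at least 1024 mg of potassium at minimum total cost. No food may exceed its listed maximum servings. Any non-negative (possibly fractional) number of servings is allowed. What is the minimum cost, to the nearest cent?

$1.48

Cost per mg of potassium: black beans $0.0012, spinach $0.0016, salmon $0.0063, canned tuna $0.0076, cheddar $0.0163.
Take 1 serving of black beans: +482.0 mg potassium for $0.60 (total $0.60, still need 542.0 mg).
Take 1.168 servings of spinach: +542.0 mg potassium for $0.88 (total $1.48, still need 0.0 mg).
Greedy by cheapest-per-mg is optimal for a single linear constraint, so the minimum cost is $1.48.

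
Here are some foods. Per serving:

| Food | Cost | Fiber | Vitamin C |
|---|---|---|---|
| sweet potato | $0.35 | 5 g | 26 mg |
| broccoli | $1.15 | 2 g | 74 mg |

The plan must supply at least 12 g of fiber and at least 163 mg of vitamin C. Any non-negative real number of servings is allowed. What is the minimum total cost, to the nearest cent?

$2.19

sweet potato only: max(12/5, 163/26) = 6.269 servings → $2.19.
broccoli only: max(12/2, 163/74) = 6 servings → $6.90.
sweet potato + broccoli with both tight: 1.767 servings and 1.582 servings → $2.44.
So the least-cost plan costs $2.19.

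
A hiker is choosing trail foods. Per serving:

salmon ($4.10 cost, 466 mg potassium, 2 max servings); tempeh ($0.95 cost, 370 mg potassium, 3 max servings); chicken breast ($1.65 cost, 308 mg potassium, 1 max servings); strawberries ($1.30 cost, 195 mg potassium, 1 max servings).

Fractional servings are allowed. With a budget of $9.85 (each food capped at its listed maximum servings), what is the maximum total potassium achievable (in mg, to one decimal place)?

Potassium per dollar: tempeh 389.5, chicken breast 186.7, strawberries 150, salmon 113.7.
Take 3 servings of tempeh: spends $2.85, +1110.0 mg potassium (running total 1110.0 mg).
Take 1 serving of chicken breast: spends $1.65, +308.0 mg potassium (running total 1418.0 mg).
Take 1 serving of strawberries: spends $1.30, +195.0 mg potassium (running total 1613.0 mg).
Take 0.9878 servings of salmon: spends $4.05, +460.3 mg potassium (running total 2073.3 mg).
Greedy by best ratio exhausts the cost allowance optimally: 2073.3 mg.

2073.3 mg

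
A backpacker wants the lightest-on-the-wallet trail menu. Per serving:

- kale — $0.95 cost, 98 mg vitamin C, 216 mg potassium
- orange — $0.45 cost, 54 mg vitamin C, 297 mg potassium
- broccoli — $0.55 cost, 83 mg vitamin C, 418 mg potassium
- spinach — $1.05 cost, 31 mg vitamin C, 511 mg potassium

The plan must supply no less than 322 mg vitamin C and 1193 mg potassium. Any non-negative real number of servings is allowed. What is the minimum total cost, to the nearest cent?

At the optimum either one food covers both requirements or two foods hit both targets exactly; no other combination can be cheaper.
kale only: max(322/98, 1193/216) = 5.523 servings → $5.25.
orange only: max(322/54, 1193/297) = 5.963 servings → $2.68.
broccoli only: max(322/83, 1193/418) = 3.88 servings → $2.13.
spinach only: max(322/31, 1193/511) = 10.39 servings → $10.91.
kale + orange with both tight: 1.789 servings and 2.715 servings → $2.92.
kale + broccoli with both tight: 1.544 servings and 2.056 servings → $2.60.
kale + spinach with both tight: 2.94 servings and 1.092 servings → $3.94.
orange + broccoli: intersection lies outside the first quadrant.
orange + spinach: the both-tight solution has a negative serving — not a feasible corner.
broccoli + spinach: intersection lies outside the first quadrant.
The minimum over all feasible corners is $2.13.

$2.13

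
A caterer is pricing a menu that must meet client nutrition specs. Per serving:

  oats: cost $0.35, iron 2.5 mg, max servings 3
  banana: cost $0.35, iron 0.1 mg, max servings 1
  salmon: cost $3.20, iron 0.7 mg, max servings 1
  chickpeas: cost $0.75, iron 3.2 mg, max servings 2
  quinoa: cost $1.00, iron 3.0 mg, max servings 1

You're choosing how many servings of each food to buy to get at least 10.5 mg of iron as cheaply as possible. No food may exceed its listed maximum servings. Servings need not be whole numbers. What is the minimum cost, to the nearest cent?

Cost per mg of iron: oats $0.1400, chickpeas $0.2344, quinoa $0.3333, banana $3.5000, salmon $4.5714.
Take 3 servings of oats: +7.5 mg iron for $1.05 (total $1.05, still need 3.0 mg).
Take 0.9375 servings of chickpeas: +3.0 mg iron for $0.70 (total $1.75, still need 0.0 mg).
Greedy by cheapest-per-mg is optimal for a single linear constraint, so the minimum cost is $1.75.

$1.75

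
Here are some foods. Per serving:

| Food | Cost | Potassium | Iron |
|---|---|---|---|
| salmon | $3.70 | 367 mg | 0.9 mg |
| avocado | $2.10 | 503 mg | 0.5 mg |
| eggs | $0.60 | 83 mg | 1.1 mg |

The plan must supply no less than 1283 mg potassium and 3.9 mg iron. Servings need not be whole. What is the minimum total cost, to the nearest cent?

Compare the cost at each extreme point of the feasible region.
salmon only: max(1283/367, 3.9/0.9) = 4.333 servings → $16.03.
avocado only: max(1283/503, 3.9/0.5) = 7.8 servings → $16.38.
eggs only: max(1283/83, 3.9/1.1) = 15.46 servings → $9.27.
salmon + avocado with both targets exact would need a negative amount; discard.
salmon + eggs with both tight: 3.306 servings and 0.8407 servings → $12.74.
avocado + eggs with both tight: 2.125 servings and 2.58 servings → $6.01.
Cheapest feasible corner: $6.01.

$6.01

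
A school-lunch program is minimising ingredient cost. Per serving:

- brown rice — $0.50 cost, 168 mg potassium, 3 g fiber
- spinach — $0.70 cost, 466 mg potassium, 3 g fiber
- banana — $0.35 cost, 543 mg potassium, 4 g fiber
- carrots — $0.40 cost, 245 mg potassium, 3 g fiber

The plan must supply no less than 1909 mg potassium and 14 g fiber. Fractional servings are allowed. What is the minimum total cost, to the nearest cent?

This is a tiny linear program; its minimum lies at a vertex of the feasible set. List the vertices and price them.
brown rice only: max(1909/168, 14/3) = 11.36 servings → $5.68.
spinach only: max(1909/466, 14/3) = 4.667 servings → $3.27.
banana only: max(1909/543, 14/4) = 3.516 servings → $1.23.
carrots only: max(1909/245, 14/3) = 7.792 servings → $3.12.
brown rice + spinach with both tight: 0.8915 servings and 3.775 servings → $3.09.
brown rice + banana with both targets exact would need a negative amount; discard.
brown rice + carrots: intersection lies outside the first quadrant.
spinach + banana with both tight: 0.1447 servings and 3.391 servings → $1.29.
spinach + carrots with both tight: 3.465 servings and 1.202 servings → $2.91.
banana + carrots with both targets exact would need a negative amount; discard.
The minimum over all feasible corners is $1.23.

$1.23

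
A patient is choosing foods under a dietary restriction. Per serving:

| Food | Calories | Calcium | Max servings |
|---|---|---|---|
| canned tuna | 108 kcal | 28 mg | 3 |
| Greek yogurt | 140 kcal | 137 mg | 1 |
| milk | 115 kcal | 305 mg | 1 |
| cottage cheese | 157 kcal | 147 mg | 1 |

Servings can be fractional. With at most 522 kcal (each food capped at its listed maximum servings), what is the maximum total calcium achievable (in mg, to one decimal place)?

617.5 mg

Calcium per kcal: milk 2.652, Greek yogurt 0.9786, cottage cheese 0.9363, canned tuna 0.2593.
Take 1 serving of milk: uses 115 kcal, +305.0 mg calcium (running total 305.0 mg).
Take 1 serving of Greek yogurt: uses 140 kcal, +137.0 mg calcium (running total 442.0 mg).
Take 1 serving of cottage cheese: uses 157 kcal, +147.0 mg calcium (running total 589.0 mg).
Take 1.019 servings of canned tuna: uses 110 kcal, +28.5 mg calcium (running total 617.5 mg).
Greedy by best ratio exhausts the calories allowance optimally: 617.5 mg.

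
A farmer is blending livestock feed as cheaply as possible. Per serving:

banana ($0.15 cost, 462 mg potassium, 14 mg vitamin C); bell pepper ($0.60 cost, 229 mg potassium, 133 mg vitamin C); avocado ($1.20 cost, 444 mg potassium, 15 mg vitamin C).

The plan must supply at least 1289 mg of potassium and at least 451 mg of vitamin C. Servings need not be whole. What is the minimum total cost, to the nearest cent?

$2.14

Minimising a linear cost over {potassium ≥ 1289, vitamin C ≥ 451, servings ≥ 0} — the optimum is at a vertex, using one or two foods.
banana only: max(1289/462, 451/14) = 32.21 servings → $4.83.
bell pepper only: max(1289/229, 451/133) = 5.629 servings → $3.38.
avocado only: max(1289/444, 451/15) = 30.07 servings → $36.08.
banana + bell pepper with both tight: 1.17 servings and 3.268 servings → $2.14.
banana + avocado: intersection lies outside the first quadrant.
bell pepper + avocado with both tight: 3.253 servings and 1.225 servings → $3.42.
The minimum over all feasible corners is $2.14.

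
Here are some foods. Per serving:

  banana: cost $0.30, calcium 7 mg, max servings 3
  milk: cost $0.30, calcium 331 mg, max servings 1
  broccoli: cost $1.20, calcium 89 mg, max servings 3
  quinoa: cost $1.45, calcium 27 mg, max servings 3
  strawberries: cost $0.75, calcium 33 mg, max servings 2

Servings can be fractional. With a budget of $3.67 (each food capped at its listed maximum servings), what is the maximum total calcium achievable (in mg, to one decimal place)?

580.9 mg

Calcium per dollar: milk 1103, broccoli 74.17, strawberries 44, banana 23.33, quinoa 18.62.
Take 1 serving of milk: spends $0.30, +331.0 mg calcium (running total 331.0 mg).
Take 2.808 servings of broccoli: spends $3.37, +249.9 mg calcium (running total 580.9 mg).
Greedy by best ratio exhausts the cost allowance optimally: 580.9 mg.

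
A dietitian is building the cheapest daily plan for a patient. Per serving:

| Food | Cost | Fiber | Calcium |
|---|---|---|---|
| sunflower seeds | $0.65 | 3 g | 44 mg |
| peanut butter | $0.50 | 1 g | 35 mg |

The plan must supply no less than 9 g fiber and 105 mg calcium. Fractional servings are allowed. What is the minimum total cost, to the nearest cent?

$1.95

With two linear requirements the optimum uses one or two foods; enumerate the corners.
sunflower seeds only: max(9/3, 105/44) = 3 servings → $1.95.
peanut butter only: max(9/1, 105/35) = 9 servings → $4.50.
sunflower seeds + peanut butter: intersection lies outside the first quadrant.
The minimum over all feasible corners is $1.95.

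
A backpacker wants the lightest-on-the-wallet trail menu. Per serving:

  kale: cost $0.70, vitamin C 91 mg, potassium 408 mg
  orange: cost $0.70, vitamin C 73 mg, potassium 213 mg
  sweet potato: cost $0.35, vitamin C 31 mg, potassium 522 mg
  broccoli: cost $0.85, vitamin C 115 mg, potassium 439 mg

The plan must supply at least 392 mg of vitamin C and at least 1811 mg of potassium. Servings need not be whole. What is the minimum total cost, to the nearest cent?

A basic optimal solution has at most two foods positive. Try each food alone and each pair with both targets met exactly.
kale only: max(392/91, 1811/408) = 4.439 servings → $3.11.
orange only: max(392/73, 1811/213) = 8.502 servings → $5.95.
sweet potato only: max(392/31, 1811/522) = 12.65 servings → $4.43.
broccoli only: max(392/115, 1811/439) = 4.125 servings → $3.51.
kale + orange: intersection lies outside the first quadrant.
kale + sweet potato with both tight: 4.26 servings and 0.1396 servings → $3.03.
kale + broccoli with both targets exact would need a negative amount; discard.
orange + sweet potato with both tight: 4.713 servings and 1.546 servings → $3.84.
orange + broccoli: the both-tight solution has a negative serving — not a feasible corner.
sweet potato + broccoli with both tight: 0.7793 servings and 3.199 servings → $2.99.
So the least-cost plan costs $2.99.

$2.99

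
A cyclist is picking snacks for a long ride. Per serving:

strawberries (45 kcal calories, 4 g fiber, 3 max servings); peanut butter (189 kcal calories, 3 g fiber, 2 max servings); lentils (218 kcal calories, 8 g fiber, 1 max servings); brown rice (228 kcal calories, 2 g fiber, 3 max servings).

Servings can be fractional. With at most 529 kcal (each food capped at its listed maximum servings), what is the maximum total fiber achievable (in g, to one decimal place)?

22.8 g

Fiber per kcal: strawberries 0.08889, lentils 0.0367, peanut butter 0.01587, brown rice 0.008772.
Take 3 servings of strawberries: uses 135 kcal, +12.0 g fiber (running total 12.0 g).
Take 1 serving of lentils: uses 218 kcal, +8.0 g fiber (running total 20.0 g).
Take 0.9312 servings of peanut butter: uses 176 kcal, +2.8 g fiber (running total 22.8 g).
Greedy by best ratio exhausts the calories allowance optimally: 22.8 g.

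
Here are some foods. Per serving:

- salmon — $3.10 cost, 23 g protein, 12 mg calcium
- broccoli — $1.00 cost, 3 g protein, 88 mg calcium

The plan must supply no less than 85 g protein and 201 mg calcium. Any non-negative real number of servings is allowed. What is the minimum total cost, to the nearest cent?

$12.54

A basic optimal solution has at most two foods positive. Try each food alone and each pair with both targets met exactly.
salmon only: max(85/23, 201/12) = 16.75 servings → $51.92.
broccoli only: max(85/3, 201/88) = 28.33 servings → $28.33.
salmon + broccoli with both tight: 3.459 servings and 1.812 servings → $12.54.
So the least-cost plan costs $12.54.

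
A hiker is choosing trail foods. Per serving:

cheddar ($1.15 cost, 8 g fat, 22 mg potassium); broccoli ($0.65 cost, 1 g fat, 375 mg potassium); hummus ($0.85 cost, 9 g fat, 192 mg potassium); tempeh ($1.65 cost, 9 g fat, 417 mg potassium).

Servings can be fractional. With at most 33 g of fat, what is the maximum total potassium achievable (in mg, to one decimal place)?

Potassium per g fat: broccoli 375, tempeh 46.33, hummus 21.33, cheddar 2.75.
With no serving limits, spend the whole fat allowance on broccoli: 33 g / 1 g × 375 mg = 12375.0 mg.

12375.0 mg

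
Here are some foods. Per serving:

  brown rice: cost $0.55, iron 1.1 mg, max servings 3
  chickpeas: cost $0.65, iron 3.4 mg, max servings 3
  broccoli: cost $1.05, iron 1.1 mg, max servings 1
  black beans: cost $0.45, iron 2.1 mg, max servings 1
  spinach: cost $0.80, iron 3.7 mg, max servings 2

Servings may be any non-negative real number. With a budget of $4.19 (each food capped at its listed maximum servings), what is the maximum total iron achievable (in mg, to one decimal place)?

Iron per dollar: chickpeas 5.231, black beans 4.667, spinach 4.625, brown rice 2, broccoli 1.048.
Take 3 servings of chickpeas: spends $1.95, +10.2 mg iron (running total 10.2 mg).
Take 1 serving of black beans: spends $0.45, +2.1 mg iron (running total 12.3 mg).
Take 2 servings of spinach: spends $1.60, +7.4 mg iron (running total 19.7 mg).
Take 0.3455 servings of brown rice: spends $0.19, +0.4 mg iron (running total 20.1 mg).
Filling greedily by iron-per-dollar is optimal for one linear limit, giving 20.1 mg.

20.1 mg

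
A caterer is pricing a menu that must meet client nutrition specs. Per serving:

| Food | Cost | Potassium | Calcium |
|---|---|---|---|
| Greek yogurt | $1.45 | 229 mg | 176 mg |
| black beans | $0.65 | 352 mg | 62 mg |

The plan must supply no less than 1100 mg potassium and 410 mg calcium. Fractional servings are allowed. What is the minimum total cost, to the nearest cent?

$3.67

At the optimum either one food covers both requirements or two foods hit both targets exactly; no other combination can be cheaper.
Greek yogurt only: max(1100/229, 410/176) = 4.803 servings → $6.97.
black beans only: max(1100/352, 410/62) = 6.613 servings → $4.30.
Greek yogurt + black beans with both tight: 1.594 servings and 2.088 servings → $3.67.
The minimum over all feasible corners is $3.67.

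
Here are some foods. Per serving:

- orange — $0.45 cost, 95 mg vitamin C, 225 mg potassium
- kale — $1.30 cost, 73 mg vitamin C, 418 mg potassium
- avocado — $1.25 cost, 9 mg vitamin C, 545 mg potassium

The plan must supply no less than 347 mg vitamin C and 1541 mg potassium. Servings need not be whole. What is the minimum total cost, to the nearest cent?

An LP optimum is at a vertex; with two nutrient constraints at most two foods are used. Check each candidate.
orange only: max(347/95, 1541/225) = 6.849 servings → $3.08.
kale only: max(347/73, 1541/418) = 4.753 servings → $6.18.
avocado only: max(347/9, 1541/545) = 38.56 servings → $48.19.
orange + kale with both tight: 1.398 servings and 2.934 servings → $4.44.
orange + avocado with both tight: 3.523 servings and 1.373 servings → $3.30.
kale + avocado: the both-tight solution has a negative serving — not a feasible corner.
Cheapest feasible corner: $3.08.

$3.08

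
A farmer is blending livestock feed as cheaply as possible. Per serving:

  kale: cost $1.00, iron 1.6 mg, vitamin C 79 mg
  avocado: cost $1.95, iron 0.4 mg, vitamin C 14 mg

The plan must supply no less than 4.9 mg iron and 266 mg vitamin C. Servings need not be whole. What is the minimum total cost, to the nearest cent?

$3.37

Check every corner: each single food scaled to meet both minima, and each pair solved so both constraints bind.
kale only: max(4.9/1.6, 266/79) = 3.367 servings → $3.37.
avocado only: max(4.9/0.4, 266/14) = 19 servings → $37.05.
kale + avocado with both targets exact would need a negative amount; discard.
So the least-cost plan costs $3.37.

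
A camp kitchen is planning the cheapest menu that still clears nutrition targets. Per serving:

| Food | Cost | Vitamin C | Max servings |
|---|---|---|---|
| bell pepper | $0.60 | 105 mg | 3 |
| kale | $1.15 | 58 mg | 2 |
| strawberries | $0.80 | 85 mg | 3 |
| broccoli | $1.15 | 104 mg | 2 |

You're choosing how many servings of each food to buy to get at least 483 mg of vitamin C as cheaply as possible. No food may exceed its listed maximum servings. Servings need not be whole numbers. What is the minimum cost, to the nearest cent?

$3.38

Cost per mg of vitamin C: bell pepper $0.0057, strawberries $0.0094, broccoli $0.0111, kale $0.0198.
Take 3 servings of bell pepper: +315.0 mg vitamin C for $1.80 (total $1.80, still need 168.0 mg).
Take 1.976 servings of strawberries: +168.0 mg vitamin C for $1.58 (total $3.38, still need 0.0 mg).
Greedy by cheapest-per-mg is optimal for a single linear constraint, so the minimum cost is $3.38.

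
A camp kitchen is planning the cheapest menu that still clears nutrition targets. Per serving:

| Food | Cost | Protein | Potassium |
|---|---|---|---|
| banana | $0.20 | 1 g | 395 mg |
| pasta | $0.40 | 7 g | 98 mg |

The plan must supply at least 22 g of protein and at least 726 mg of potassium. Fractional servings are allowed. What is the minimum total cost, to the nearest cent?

This is a tiny linear program; its minimum lies at a vertex of the feasible set. List the vertices and price them.
banana only: max(22/1, 726/395) = 22 servings → $4.40.
pasta only: max(22/7, 726/98) = 7.408 servings → $2.96.
banana + pasta with both tight: 1.097 servings and 2.986 servings → $1.41.
So the least-cost plan costs $1.41.

$1.41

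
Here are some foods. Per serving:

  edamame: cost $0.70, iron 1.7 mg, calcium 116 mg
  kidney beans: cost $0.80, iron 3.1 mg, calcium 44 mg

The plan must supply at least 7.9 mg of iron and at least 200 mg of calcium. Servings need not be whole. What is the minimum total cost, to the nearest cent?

$2.29

edamame only: max(7.9/1.7, 200/116) = 4.647 servings → $3.25.
kidney beans only: max(7.9/3.1, 200/44) = 4.545 servings → $3.64.
edamame + kidney beans with both tight: 0.9565 servings and 2.024 servings → $2.29.
Cheapest feasible corner: $2.29.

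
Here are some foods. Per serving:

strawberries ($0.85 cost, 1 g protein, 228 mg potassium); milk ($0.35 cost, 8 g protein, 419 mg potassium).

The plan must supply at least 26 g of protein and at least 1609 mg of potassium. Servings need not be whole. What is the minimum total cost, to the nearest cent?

For a min-cost LP with two ≥-constraints, a basic feasible solution has at most two positive variables.
strawberries only: max(26/1, 1609/228) = 26 servings → $22.10.
milk only: max(26/8, 1609/419) = 3.84 servings → $1.34.
strawberries + milk with both tight: 1.408 servings and 3.074 servings → $2.27.
Cheapest feasible corner: $1.34.

$1.34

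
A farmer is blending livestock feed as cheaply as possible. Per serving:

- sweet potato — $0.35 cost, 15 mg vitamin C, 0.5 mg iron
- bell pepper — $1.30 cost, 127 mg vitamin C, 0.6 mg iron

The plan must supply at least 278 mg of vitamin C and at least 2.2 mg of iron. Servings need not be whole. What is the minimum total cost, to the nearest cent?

Compare the cost at each extreme point of the feasible region.
sweet potato only: max(278/15, 2.2/0.5) = 18.53 servings → $6.49.
bell pepper only: max(278/127, 2.2/0.6) = 3.667 servings → $4.77.
sweet potato + bell pepper with both tight: 2.066 servings and 1.945 servings → $3.25.
The minimum over all feasible corners is $3.25.

$3.25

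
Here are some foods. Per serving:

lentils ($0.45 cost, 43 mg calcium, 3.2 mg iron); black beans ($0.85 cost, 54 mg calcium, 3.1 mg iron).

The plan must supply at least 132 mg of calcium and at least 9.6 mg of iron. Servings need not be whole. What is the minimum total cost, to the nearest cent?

This is a tiny linear program; its minimum lies at a vertex of the feasible set. List the vertices and price them.
lentils only: max(132/43, 9.6/3.2) = 3.07 servings → $1.38.
black beans only: max(132/54, 9.6/3.1) = 3.097 servings → $2.63.
lentils + black beans with both tight: 2.765 servings and 0.243 servings → $1.45.
So the least-cost plan costs $1.38.

$1.38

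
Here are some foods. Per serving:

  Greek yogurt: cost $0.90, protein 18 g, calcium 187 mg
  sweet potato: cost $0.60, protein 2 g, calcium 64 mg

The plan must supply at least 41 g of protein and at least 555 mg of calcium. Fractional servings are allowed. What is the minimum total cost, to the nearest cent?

$2.67

An LP optimum is at a vertex; with two nutrient constraints at most two foods are used. Check each candidate.
Greek yogurt only: max(41/18, 555/187) = 2.968 servings → $2.67.
sweet potato only: max(41/2, 555/64) = 20.5 servings → $12.30.
Greek yogurt + sweet potato with both tight: 1.946 servings and 2.986 servings → $3.54.
Cheapest feasible corner: $2.67.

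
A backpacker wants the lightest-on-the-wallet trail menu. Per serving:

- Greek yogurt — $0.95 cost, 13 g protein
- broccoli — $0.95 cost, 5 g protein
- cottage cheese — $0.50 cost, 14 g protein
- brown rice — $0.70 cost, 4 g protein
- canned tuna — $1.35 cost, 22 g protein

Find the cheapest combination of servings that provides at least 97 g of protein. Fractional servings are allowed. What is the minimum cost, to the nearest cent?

$3.46

Cost per g of protein: cottage cheese $0.0357, canned tuna $0.0614, Greek yogurt $0.0731, brown rice $0.1750, broccoli $0.1900.
With no serving limits, use only cottage cheese: 97 g / 14 g = 6.929 servings × $0.50 = $3.46.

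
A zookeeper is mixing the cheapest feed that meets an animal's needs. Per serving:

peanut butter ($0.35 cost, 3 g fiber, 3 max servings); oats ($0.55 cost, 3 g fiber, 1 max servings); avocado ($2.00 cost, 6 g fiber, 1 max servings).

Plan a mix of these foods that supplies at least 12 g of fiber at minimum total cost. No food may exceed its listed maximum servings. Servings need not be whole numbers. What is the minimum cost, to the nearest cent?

Cost per g of fiber: peanut butter $0.1167, oats $0.1833, avocado $0.3333.
Take 3 servings of peanut butter: +9.0 g fiber for $1.05 (total $1.05, still need 3.0 g).
Take 1 serving of oats: +3.0 g fiber for $0.55 (total $1.60, still need 0.0 g).
Greedy by cheapest-per-g is optimal for a single linear constraint, so the minimum cost is $1.60.

$1.60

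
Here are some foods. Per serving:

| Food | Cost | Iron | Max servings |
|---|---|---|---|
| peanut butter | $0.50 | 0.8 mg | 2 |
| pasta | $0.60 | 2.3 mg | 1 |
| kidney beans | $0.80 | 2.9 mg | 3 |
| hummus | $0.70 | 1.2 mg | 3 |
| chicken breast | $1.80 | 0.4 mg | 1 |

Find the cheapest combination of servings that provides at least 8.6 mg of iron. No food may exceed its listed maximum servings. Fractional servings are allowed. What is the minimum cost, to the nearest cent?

Cost per mg of iron: pasta $0.2609, kidney beans $0.2759, hummus $0.5833, peanut butter $0.6250, chicken breast $4.5000.
Take 1 serving of pasta: +2.3 mg iron for $0.60 (total $0.60, still need 6.3 mg).
Take 2.172 servings of kidney beans: +6.3 mg iron for $1.74 (total $2.34, still need 0.0 mg).
Greedy by cheapest-per-mg is optimal for a single linear constraint, so the minimum cost is $2.34.

$2.34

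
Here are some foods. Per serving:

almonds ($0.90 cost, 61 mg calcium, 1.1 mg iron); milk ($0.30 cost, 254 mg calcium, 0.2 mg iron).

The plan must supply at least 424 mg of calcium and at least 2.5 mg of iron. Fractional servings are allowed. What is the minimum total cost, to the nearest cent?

$2.21

The cheapest plan sits at a corner of the feasible region — with two constraints it uses at most two foods.
almonds only: max(424/61, 2.5/1.1) = 6.951 servings → $6.26.
milk only: max(424/254, 2.5/0.2) = 12.5 servings → $3.75.
almonds + milk with both tight: 2.059 servings and 1.175 servings → $2.21.
Cheapest feasible corner: $2.21.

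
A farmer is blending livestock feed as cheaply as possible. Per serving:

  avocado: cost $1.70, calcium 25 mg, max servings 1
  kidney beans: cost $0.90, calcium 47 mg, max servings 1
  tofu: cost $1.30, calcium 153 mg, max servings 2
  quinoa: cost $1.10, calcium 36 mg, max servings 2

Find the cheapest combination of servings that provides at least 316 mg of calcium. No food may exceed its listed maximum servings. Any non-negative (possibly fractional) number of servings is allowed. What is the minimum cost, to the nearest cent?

$2.79

Cost per mg of calcium: tofu $0.0085, kidney beans $0.0191, quinoa $0.0306, avocado $0.0680.
Take 2 servings of tofu: +306.0 mg calcium for $2.60 (total $2.60, still need 10.0 mg).
Take 0.2128 servings of kidney beans: +10.0 mg calcium for $0.19 (total $2.79, still need 0.0 mg).
Greedy by cheapest-per-mg is optimal for a single linear constraint, so the minimum cost is $2.79.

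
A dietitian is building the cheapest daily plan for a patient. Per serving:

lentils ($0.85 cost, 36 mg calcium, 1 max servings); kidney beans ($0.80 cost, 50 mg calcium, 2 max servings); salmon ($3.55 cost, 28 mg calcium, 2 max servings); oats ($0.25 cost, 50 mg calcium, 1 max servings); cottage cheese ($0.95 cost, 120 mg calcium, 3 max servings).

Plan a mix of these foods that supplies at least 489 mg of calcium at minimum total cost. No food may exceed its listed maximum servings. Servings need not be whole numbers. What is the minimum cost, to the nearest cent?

Cost per mg of calcium: oats $0.0050, cottage cheese $0.0079, kidney beans $0.0160, lentils $0.0236, salmon $0.1268.
Take 1 serving of oats: +50.0 mg calcium for $0.25 (total $0.25, still need 439.0 mg).
Take 3 servings of cottage cheese: +360.0 mg calcium for $2.85 (total $3.10, still need 79.0 mg).
Take 1.58 servings of kidney beans: +79.0 mg calcium for $1.26 (total $4.36, still need 0.0 mg).
Greedy by cheapest-per-mg is optimal for a single linear constraint, so the minimum cost is $4.36.

$4.36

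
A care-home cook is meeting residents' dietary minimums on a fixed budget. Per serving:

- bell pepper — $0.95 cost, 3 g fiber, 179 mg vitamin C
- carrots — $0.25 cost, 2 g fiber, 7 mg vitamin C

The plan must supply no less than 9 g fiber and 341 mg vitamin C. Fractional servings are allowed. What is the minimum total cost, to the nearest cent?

$2.18

Two binding constraints pin down two serving amounts, so the optimal mix uses at most two foods. The candidates are each food alone (scaled to the tighter of fiber/vitamin C) and each pair with both constraints tight.
bell pepper only: max(9/3, 341/179) = 3 servings → $2.85.
carrots only: max(9/2, 341/7) = 48.71 servings → $12.18.
bell pepper + carrots with both tight: 1.837 servings and 1.745 servings → $2.18.
The minimum over all feasible corners is $2.18.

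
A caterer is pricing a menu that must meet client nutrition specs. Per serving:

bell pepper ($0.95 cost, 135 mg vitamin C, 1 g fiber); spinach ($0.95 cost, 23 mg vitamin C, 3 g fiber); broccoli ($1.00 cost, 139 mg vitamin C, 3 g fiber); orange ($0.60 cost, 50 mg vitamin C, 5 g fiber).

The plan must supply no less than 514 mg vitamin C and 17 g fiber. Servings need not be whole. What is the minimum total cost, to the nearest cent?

$4.06

A basic optimal solution has at most two foods positive. Try each food alone and each pair with both targets met exactly.
bell pepper only: max(514/135, 17/1) = 17 servings → $16.15.
spinach only: max(514/23, 17/3) = 22.35 servings → $21.23.
broccoli only: max(514/139, 17/3) = 5.667 servings → $5.67.
orange only: max(514/50, 17/5) = 10.28 servings → $6.17.
bell pepper + spinach with both tight: 3.013 servings and 4.662 servings → $7.29.
bell pepper + broccoli with both targets exact would need a negative amount; discard.
bell pepper + orange with both tight: 2.752 servings and 2.85 servings → $4.32.
spinach + broccoli with both tight: 2.359 servings and 3.307 servings → $5.55.
spinach + orange with both targets exact would need a negative amount; discard.
broccoli + orange with both tight: 3.156 servings and 1.506 servings → $4.06.
The minimum over all feasible corners is $4.06.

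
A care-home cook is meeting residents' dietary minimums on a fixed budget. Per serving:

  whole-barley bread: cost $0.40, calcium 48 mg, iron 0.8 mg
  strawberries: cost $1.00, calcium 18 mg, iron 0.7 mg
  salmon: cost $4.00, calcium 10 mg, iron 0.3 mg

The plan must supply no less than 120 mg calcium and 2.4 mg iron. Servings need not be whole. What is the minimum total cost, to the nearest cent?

$1.20

For a min-cost LP with two ≥-constraints, a basic feasible solution has at most two positive variables.
whole-barley bread only: max(120/48, 2.4/0.8) = 3 servings → $1.20.
strawberries only: max(120/18, 2.4/0.7) = 6.667 servings → $6.67.
salmon only: max(120/10, 2.4/0.3) = 12 servings → $48.00.
whole-barley bread + strawberries with both tight: 2.125 servings and 1 serving → $1.85.
whole-barley bread + salmon with both tight: 1.875 servings and 3 servings → $12.75.
strawberries + salmon: the both-tight solution has a negative serving — not a feasible corner.
So the least-cost plan costs $1.20.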